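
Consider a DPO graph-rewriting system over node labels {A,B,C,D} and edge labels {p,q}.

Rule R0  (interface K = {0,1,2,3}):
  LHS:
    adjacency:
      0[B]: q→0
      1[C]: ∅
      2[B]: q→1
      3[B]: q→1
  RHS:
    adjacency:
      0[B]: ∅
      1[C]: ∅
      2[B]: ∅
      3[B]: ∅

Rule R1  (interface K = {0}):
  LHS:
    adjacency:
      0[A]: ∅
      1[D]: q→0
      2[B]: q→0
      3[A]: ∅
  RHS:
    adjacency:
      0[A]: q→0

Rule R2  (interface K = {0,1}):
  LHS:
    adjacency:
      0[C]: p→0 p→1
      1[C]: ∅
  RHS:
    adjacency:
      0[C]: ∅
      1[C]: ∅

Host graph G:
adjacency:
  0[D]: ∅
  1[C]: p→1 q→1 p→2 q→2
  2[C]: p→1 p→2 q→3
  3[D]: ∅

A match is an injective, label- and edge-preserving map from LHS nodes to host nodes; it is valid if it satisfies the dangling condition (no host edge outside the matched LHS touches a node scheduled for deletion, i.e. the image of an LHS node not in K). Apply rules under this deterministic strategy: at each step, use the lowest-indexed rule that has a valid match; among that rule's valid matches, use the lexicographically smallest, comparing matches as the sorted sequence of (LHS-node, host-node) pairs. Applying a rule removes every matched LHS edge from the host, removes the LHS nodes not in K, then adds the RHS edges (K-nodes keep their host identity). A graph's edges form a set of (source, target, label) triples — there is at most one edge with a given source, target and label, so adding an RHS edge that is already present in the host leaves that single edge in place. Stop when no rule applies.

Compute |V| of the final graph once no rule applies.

Answer: 4

Steps:
initial: |V|=4 |E|=7  E = 1-p->1 1-q->1 1-p->2 1-q->2 2-p->1 2-p->2 2-q->3
step 1: apply R2 at {0↦1, 1↦2}  → |V|=4 |E|=5  E = 1-q->1 1-q->2 2-p->1 2-p->2 2-q->3
step 2: apply R2 at {0↦2, 1↦1}  → |V|=4 |E|=3  E = 1-q->1 1-q->2 2-q->3
halt: no rule applies after step 2
NF nodes: {0:D, 1:C, 2:C, 3:D}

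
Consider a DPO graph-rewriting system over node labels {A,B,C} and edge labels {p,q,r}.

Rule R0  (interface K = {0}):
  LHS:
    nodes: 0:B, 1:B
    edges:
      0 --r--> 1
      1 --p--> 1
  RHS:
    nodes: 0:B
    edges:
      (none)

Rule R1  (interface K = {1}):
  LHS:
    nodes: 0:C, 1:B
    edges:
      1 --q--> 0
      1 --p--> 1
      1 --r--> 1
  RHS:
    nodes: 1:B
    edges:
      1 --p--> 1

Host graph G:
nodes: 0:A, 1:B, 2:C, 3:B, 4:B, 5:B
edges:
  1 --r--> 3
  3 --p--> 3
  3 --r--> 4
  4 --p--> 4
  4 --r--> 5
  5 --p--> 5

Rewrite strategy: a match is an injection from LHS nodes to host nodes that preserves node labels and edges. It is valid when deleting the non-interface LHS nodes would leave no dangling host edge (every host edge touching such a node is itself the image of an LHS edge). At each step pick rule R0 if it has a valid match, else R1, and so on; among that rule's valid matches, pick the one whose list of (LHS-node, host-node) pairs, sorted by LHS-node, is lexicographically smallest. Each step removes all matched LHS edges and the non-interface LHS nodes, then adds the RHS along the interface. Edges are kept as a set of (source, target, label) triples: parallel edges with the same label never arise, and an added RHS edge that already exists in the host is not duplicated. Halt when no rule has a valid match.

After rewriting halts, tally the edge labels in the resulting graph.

Answer: (no edges)

Rewrite trace:
start.  V:6 E:6  edges: 1-r->3 3-p->3 3-r->4 4-p->4 4-r->5 5-p->5
1. fire R0 via {0↦4, 1↦5}  →  V:5 E:4  edges: 1-r->3 3-p->3 3-r->4 4-p->4
2. fire R0 via {0↦3, 1↦4}  →  V:4 E:2  edges: 1-r->3 3-p->3
3. fire R0 via {0↦1, 1↦3}  →  V:3 E:0  edges: ∅
final graph: no rule applies after step 3
NF edges: []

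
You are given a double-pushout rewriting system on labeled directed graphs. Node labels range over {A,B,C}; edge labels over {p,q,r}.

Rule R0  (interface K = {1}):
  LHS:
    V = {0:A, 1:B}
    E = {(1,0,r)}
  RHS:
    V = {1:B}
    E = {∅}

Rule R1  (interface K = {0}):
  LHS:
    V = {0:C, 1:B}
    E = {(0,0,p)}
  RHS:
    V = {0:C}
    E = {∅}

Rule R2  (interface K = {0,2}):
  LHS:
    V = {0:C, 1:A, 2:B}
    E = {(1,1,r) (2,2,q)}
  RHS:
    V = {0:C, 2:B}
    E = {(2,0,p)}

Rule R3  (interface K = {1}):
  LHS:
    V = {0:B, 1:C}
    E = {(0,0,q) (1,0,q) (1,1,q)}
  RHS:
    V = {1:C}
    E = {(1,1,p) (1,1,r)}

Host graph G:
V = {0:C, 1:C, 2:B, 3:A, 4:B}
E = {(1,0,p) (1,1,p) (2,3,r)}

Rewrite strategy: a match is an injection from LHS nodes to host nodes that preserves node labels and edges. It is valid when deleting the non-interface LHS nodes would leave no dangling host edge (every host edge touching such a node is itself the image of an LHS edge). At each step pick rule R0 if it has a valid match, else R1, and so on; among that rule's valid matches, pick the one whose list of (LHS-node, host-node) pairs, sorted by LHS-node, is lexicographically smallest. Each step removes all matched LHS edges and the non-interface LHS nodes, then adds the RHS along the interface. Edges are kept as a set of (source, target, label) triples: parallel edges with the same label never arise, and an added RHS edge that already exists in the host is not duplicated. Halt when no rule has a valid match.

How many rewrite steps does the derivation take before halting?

[0] host  ⇒  5 nodes, 3 edges  {1-p->0 1-p->1 2-r->3}
[1] R0 @ {0↦3, 1↦2}  ⇒  4 nodes, 2 edges  {1-p->0 1-p->1}
[2] R1 @ {0↦1, 1↦2}  ⇒  3 nodes, 1 edges  {1-p->0}
final graph: no rule applies after step 2

Answer: 2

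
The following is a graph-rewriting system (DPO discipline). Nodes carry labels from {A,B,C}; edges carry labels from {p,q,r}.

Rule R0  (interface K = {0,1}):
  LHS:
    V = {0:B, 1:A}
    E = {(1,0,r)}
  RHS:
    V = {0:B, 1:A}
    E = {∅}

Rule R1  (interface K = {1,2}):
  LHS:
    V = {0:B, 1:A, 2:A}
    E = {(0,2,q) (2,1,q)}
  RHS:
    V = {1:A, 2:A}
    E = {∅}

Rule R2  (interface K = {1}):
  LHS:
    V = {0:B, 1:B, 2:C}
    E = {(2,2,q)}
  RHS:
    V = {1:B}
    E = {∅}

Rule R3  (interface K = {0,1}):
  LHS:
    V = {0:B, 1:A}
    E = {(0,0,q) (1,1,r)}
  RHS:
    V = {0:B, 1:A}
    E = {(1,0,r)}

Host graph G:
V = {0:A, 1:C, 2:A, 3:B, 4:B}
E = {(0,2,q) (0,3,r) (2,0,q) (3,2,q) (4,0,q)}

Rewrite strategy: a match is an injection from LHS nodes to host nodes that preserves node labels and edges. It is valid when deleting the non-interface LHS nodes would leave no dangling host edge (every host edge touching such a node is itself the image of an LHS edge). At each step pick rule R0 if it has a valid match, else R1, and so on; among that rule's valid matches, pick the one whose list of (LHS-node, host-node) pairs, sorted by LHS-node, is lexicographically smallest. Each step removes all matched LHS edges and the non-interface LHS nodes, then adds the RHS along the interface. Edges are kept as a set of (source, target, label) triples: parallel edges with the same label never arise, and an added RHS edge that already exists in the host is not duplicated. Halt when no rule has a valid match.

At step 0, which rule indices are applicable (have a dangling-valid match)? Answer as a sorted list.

Answer: [R0,R1]

Rewrite trace:
R0: 1 valid match — {0↦3, 1↦0}
R1: 1 valid match — {0↦4, 1↦2, 2↦0}
R2: no valid match — LHS pattern not found
R3: no valid match — LHS pattern not found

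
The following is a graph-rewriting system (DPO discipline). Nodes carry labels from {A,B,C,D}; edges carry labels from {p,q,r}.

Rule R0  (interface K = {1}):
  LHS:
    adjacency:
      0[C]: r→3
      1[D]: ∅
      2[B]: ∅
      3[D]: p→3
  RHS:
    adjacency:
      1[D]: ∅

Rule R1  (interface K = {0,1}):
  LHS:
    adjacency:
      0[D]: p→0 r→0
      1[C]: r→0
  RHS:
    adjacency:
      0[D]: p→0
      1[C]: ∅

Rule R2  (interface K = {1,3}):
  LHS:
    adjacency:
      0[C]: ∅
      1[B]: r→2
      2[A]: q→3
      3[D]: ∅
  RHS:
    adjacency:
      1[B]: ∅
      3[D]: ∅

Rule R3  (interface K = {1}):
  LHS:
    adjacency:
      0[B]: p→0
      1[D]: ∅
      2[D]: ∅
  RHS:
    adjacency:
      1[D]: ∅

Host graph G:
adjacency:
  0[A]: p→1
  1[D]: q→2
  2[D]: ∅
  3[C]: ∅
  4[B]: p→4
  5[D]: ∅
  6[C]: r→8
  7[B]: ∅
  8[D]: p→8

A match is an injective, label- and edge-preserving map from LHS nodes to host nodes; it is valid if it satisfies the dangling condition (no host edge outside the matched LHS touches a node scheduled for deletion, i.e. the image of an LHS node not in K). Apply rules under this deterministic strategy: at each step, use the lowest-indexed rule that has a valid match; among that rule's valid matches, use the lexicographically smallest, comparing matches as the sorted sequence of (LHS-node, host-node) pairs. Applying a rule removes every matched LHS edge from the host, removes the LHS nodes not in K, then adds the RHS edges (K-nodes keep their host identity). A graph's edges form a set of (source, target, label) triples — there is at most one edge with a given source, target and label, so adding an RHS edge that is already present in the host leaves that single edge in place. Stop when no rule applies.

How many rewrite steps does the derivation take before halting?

Answer: 2

Derivation:
initial: |V|=9 |E|=5  E = 0-p->1 1-q->2 4-p->4 6-r->8 8-p->8
step 1: apply R0 at {0↦6, 1↦1, 2↦7, 3↦8}  → |V|=6 |E|=3  E = 0-p->1 1-q->2 4-p->4
step 2: apply R3 at {0↦4, 1↦1, 2↦5}  → |V|=4 |E|=2  E = 0-p->1 1-q->2
halt: no rule applies after step 2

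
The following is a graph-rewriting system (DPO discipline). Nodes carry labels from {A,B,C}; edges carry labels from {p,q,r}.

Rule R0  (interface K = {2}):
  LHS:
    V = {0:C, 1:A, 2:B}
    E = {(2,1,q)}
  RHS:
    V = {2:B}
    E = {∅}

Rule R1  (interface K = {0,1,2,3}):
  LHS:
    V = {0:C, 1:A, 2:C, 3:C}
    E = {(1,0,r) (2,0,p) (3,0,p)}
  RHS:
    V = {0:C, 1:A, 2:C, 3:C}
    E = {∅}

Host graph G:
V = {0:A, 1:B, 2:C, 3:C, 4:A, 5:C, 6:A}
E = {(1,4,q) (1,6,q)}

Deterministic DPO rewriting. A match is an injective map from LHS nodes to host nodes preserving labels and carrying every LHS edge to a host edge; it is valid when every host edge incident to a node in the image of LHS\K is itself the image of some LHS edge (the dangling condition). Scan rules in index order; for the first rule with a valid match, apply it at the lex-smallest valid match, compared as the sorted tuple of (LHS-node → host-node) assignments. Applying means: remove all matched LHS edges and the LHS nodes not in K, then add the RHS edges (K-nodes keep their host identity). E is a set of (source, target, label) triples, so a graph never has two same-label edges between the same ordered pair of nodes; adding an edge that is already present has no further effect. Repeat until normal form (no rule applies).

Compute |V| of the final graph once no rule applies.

Answer: 3

Derivation:
initial: |V|=7 |E|=2  E = 1-q->4 1-q->6
step 1: apply R0 at {0↦2, 1↦4, 2↦1}  → |V|=5 |E|=1  E = 1-q->6
step 2: apply R0 at {0↦3, 1↦6, 2↦1}  → |V|=3 |E|=0  E = ∅
normal form: no rule applies after step 2
NF nodes: {0:A, 1:B, 5:C}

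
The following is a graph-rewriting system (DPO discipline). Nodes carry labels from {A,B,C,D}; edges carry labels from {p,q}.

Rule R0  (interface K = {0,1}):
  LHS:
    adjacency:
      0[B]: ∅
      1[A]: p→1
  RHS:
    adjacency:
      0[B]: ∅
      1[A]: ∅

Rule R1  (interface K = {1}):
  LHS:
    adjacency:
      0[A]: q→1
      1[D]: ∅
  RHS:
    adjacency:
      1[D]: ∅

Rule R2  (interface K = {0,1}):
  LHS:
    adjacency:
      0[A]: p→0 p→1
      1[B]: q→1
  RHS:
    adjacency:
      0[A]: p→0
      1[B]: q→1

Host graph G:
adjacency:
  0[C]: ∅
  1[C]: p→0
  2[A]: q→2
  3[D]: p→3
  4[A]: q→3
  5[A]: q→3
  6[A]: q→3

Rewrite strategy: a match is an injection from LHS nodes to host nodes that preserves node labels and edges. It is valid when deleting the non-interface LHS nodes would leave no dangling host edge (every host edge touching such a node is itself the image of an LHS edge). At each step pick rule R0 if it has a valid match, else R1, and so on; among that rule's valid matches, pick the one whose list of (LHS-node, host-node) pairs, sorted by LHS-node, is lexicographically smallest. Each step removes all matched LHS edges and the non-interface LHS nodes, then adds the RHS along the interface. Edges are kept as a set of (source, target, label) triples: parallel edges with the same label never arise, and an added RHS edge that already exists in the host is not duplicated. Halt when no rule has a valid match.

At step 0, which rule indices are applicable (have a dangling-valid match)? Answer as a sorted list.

Answer: [R1]

Steps:
R0: no valid match — LHS pattern not found
R1: 3 valid matches — {0↦4, 1↦3}, {0↦5, 1↦3}, {0↦6, 1↦3}
R2: no valid match — LHS pattern not found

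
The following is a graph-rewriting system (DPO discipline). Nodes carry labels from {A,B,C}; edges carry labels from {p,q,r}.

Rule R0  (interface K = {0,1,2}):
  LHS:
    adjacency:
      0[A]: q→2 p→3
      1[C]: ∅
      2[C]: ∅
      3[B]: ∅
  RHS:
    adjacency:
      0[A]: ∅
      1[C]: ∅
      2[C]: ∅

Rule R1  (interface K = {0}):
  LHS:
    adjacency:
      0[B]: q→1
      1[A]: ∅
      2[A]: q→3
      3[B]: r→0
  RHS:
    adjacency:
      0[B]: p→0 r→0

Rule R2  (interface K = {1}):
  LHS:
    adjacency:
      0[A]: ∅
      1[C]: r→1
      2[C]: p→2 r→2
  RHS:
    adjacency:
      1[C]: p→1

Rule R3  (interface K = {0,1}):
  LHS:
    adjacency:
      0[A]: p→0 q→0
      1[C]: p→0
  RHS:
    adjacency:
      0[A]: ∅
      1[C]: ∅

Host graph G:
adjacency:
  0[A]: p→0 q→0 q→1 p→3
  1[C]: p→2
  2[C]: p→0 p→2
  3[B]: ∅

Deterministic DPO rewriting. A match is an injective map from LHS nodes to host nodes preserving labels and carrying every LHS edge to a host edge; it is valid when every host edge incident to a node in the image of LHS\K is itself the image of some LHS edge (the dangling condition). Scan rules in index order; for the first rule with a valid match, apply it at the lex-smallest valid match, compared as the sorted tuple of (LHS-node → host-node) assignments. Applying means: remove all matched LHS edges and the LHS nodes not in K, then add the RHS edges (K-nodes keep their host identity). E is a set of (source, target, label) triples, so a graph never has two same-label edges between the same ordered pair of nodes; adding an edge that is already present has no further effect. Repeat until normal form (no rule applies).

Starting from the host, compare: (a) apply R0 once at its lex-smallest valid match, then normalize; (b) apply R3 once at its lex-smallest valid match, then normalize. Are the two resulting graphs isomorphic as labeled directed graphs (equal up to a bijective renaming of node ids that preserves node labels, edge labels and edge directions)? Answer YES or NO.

Answer: YES

Steps:
branch R0-first: apply at {0↦0, 1↦2, 2↦1, 3↦3} → |E|=5, then 1 more step(s) → NF |V|=3 |E|=2 V={0:A, 1:C, 2:C} E=1-p->2 2-p->2
branch R3-first: apply at {0↦0, 1↦2} → |E|=4, then 1 more step(s) → NF |V|=3 |E|=2 V={0:A, 1:C, 2:C} E=1-p->2 2-p->2
graphs isomorphic (equal up to label-preserving node renaming)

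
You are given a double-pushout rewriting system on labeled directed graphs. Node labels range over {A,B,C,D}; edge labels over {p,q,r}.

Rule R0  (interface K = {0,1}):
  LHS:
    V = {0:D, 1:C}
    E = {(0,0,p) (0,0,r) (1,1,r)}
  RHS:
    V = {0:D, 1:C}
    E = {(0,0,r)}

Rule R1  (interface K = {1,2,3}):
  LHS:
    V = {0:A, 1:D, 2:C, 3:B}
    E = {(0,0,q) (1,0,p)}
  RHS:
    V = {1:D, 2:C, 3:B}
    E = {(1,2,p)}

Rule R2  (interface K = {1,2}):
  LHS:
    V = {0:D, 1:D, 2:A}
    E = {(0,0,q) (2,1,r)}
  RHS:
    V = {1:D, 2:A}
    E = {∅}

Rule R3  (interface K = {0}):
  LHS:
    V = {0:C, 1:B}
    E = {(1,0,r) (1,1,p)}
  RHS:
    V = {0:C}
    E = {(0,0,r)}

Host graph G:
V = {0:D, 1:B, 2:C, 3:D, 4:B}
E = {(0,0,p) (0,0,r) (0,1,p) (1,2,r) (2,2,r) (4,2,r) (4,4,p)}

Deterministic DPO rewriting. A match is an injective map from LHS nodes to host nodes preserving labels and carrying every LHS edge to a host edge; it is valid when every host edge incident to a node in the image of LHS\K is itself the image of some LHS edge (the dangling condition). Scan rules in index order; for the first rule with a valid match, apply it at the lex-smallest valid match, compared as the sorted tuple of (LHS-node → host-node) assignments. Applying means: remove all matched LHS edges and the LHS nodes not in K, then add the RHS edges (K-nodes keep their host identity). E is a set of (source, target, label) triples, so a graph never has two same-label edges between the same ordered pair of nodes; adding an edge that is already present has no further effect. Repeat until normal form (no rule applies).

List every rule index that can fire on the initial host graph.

R0: 1 valid match — {0↦0, 1↦2}
R1: no valid match — LHS pattern not found
R2: no valid match — LHS pattern not found
R3: 1 valid match — {0↦2, 1↦4}

Answer: [R0,R3]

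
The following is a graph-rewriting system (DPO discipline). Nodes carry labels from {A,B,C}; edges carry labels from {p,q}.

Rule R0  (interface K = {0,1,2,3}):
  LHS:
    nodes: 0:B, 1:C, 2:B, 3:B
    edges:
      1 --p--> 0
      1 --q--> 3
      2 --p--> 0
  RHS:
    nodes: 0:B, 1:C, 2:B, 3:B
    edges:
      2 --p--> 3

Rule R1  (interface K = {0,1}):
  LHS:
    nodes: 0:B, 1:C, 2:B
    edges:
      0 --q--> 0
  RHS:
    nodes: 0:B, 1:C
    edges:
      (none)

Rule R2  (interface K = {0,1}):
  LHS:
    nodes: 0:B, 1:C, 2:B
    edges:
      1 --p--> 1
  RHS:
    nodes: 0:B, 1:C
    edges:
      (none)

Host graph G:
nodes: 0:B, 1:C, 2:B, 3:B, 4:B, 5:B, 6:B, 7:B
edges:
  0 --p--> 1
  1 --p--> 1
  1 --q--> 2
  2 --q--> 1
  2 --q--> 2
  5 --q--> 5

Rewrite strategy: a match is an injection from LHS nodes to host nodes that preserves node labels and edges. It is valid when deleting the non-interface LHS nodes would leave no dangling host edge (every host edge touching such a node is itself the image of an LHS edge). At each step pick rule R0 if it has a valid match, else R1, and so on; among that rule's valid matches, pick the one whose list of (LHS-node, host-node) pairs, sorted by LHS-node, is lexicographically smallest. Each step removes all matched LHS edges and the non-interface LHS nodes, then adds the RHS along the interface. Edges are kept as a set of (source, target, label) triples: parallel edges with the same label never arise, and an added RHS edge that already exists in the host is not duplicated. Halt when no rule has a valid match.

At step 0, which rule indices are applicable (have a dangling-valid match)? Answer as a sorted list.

Answer: [R1,R2]

Derivation:
R0: no valid match — LHS pattern not found
R1: 8 valid matches — {0↦2, 1↦1, 2↦3}, {0↦2, 1↦1, 2↦4}, {0↦2, 1↦1, 2↦6} (+5 more)
R2: 24 valid matches — {0↦0, 1↦1, 2↦3}, {0↦0, 1↦1, 2↦4}, {0↦0, 1↦1, 2↦6} (+21 more)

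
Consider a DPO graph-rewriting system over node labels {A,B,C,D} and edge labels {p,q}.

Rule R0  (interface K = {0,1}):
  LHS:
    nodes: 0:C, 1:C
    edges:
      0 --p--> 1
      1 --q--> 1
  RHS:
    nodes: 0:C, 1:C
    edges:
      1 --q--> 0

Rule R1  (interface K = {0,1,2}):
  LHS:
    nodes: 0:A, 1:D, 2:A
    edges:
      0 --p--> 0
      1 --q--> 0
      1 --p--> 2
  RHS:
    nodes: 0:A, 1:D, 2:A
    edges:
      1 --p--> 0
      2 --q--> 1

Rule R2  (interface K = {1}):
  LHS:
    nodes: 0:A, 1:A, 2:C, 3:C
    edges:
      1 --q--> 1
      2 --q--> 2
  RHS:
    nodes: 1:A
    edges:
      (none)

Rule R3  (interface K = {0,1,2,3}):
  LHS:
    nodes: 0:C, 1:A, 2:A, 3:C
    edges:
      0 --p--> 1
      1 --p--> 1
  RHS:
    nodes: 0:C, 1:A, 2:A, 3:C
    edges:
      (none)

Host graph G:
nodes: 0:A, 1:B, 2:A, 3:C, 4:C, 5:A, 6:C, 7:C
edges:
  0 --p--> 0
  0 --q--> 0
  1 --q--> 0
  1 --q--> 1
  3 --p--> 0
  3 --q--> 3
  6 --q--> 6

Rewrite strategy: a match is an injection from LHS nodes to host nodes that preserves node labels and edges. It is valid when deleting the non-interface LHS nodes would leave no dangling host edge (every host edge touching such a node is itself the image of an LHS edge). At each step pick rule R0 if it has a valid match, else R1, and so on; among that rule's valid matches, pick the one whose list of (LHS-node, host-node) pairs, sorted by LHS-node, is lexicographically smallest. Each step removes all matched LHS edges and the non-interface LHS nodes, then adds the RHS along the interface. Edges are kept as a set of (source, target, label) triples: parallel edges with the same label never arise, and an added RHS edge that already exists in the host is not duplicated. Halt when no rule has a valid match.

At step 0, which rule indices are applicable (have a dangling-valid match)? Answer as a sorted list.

R0: no valid match — LHS pattern not found
R1: no valid match — LHS pattern not found
R2: 4 valid matches — {0↦2, 1↦0, 2↦6, 3↦4}, {0↦2, 1↦0, 2↦6, 3↦7}, {0↦5, 1↦0, 2↦6, 3↦4} (+1 more)
R3: 6 valid matches — {0↦3, 1↦0, 2↦2, 3↦4}, {0↦3, 1↦0, 2↦2, 3↦6}, {0↦3, 1↦0, 2↦2, 3↦7} (+3 more)

Answer: [R2,R3]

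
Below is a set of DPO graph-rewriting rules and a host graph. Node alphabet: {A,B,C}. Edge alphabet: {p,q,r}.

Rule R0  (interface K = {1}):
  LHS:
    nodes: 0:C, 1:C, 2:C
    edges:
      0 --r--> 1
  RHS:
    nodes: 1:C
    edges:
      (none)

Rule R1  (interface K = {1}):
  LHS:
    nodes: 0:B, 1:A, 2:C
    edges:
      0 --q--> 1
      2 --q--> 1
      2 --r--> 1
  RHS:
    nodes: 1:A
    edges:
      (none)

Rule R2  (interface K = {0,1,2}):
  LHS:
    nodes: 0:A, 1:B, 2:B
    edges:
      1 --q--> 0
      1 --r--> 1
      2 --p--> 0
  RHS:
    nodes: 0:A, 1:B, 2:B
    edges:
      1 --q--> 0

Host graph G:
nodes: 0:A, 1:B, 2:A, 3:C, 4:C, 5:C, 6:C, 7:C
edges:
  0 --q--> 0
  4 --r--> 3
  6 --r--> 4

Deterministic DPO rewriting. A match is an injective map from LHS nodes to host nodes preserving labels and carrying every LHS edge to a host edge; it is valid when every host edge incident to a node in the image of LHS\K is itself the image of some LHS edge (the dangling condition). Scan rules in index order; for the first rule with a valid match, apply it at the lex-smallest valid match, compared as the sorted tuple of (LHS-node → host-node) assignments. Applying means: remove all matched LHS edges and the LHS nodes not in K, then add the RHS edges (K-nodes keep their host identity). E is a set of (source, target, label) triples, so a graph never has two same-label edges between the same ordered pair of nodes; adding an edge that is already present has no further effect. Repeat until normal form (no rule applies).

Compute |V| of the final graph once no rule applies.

Answer: 4

Derivation:
[0] host  ⇒  8 nodes, 3 edges  {0-q->0 4-r->3 6-r->4}
[1] R0 @ {0↦6, 1↦4, 2↦5}  ⇒  6 nodes, 2 edges  {0-q->0 4-r->3}
[2] R0 @ {0↦4, 1↦3, 2↦7}  ⇒  4 nodes, 1 edges  {0-q->0}
final graph: no rule applies after step 2
NF nodes: {0:A, 1:B, 2:A, 3:C}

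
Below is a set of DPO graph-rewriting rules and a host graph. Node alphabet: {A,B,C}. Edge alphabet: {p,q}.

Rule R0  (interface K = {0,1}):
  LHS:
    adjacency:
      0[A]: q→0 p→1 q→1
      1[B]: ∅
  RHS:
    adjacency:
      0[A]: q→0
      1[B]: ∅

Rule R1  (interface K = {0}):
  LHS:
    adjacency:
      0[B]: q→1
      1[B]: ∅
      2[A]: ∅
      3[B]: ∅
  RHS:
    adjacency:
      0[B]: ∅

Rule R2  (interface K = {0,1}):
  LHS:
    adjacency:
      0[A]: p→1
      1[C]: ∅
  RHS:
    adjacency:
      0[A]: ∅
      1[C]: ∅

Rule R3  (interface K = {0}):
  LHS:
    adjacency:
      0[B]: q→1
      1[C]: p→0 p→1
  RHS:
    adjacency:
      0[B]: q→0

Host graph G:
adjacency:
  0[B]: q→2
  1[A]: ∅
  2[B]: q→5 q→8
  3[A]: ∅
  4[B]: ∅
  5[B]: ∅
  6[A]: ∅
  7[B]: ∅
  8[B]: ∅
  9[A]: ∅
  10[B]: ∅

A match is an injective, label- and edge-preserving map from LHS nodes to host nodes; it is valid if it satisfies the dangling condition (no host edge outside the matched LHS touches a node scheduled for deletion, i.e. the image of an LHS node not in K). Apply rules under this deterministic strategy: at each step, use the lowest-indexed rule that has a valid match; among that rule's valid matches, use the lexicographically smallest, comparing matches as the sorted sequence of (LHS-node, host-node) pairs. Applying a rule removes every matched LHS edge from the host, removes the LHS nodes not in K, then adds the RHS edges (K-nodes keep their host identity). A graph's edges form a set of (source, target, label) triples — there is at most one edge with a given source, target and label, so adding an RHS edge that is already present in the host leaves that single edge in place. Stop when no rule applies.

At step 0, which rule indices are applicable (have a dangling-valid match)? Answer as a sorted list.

Answer: [R1]

Steps:
R0: no valid match — LHS pattern not found
R1: 24 valid matches — {0↦2, 1↦5, 2↦1, 3↦4}, {0↦2, 1↦5, 2↦1, 3↦7}, {0↦2, 1↦5, 2↦1, 3↦10} (+21 more)
R2: no valid match — LHS pattern not found
R3: no valid match — LHS pattern not found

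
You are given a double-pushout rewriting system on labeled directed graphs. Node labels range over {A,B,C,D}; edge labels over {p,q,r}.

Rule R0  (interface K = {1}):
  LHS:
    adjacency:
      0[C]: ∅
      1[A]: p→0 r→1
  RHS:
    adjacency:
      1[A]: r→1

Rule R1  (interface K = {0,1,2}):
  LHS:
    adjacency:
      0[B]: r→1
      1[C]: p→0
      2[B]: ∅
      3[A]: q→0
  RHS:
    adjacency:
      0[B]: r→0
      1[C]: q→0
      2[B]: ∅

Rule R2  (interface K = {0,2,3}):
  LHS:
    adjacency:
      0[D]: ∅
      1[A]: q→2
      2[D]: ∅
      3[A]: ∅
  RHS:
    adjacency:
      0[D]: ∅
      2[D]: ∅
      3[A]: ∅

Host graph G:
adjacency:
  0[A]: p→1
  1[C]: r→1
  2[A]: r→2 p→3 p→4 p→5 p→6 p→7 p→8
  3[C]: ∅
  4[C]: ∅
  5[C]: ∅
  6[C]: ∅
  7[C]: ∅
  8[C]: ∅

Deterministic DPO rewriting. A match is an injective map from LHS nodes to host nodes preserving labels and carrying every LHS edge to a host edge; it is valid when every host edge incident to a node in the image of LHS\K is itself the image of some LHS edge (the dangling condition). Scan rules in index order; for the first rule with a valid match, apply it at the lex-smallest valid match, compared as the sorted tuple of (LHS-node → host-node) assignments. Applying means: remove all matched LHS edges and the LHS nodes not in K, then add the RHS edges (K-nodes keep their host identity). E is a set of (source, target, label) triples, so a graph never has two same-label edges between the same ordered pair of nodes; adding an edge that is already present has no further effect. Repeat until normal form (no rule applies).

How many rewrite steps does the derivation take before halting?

Answer: 6

Rewrite trace:
start.  V:9 E:9  edges: 0-p->1 1-r->1 2-r->2 2-p->3 2-p->4 2-p->5 2-p->6 2-p->7 2-p->8
1. fire R0 via {0↦3, 1↦2}  →  V:8 E:8  edges: 0-p->1 1-r->1 2-r->2 2-p->4 2-p->5 2-p->6 2-p->7 2-p->8
2. fire R0 via {0↦4, 1↦2}  →  V:7 E:7  edges: 0-p->1 1-r->1 2-r->2 2-p->5 2-p->6 2-p->7 2-p->8
3. fire R0 via {0↦5, 1↦2}  →  V:6 E:6  edges: 0-p->1 1-r->1 2-r->2 2-p->6 2-p->7 2-p->8
4. fire R0 via {0↦6, 1↦2}  →  V:5 E:5  edges: 0-p->1 1-r->1 2-r->2 2-p->7 2-p->8
5. fire R0 via {0↦7, 1↦2}  →  V:4 E:4  edges: 0-p->1 1-r->1 2-r->2 2-p->8
6. fire R0 via {0↦8, 1↦2}  →  V:3 E:3  edges: 0-p->1 1-r->1 2-r->2
halt: no rule applies after step 6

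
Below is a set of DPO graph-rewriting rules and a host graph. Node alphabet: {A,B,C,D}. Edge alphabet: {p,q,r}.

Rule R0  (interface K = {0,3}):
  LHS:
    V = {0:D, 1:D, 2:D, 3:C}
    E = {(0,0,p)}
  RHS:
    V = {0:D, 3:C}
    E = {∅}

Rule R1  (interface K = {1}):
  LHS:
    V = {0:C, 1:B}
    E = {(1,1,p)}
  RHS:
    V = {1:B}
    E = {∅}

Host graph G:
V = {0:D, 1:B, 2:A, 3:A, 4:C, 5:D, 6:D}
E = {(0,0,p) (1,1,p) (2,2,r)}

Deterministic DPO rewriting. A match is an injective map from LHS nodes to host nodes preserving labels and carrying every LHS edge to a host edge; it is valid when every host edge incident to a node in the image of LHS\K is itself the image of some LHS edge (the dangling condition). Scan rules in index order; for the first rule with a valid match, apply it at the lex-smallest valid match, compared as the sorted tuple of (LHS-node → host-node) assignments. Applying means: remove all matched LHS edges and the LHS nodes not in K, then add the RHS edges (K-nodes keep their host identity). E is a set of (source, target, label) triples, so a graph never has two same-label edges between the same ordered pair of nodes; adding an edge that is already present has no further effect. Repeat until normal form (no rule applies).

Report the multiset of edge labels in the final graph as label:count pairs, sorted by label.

initial: |V|=7 |E|=3  E = 0-p->0 1-p->1 2-r->2
step 1: apply R0 at {0↦0, 1↦5, 2↦6, 3↦4}  → |V|=5 |E|=2  E = 1-p->1 2-r->2
step 2: apply R1 at {0↦4, 1↦1}  → |V|=4 |E|=1  E = 2-r->2
halt: no rule applies after step 2
NF edges: [(2, 2, 'r')]

Answer: r:1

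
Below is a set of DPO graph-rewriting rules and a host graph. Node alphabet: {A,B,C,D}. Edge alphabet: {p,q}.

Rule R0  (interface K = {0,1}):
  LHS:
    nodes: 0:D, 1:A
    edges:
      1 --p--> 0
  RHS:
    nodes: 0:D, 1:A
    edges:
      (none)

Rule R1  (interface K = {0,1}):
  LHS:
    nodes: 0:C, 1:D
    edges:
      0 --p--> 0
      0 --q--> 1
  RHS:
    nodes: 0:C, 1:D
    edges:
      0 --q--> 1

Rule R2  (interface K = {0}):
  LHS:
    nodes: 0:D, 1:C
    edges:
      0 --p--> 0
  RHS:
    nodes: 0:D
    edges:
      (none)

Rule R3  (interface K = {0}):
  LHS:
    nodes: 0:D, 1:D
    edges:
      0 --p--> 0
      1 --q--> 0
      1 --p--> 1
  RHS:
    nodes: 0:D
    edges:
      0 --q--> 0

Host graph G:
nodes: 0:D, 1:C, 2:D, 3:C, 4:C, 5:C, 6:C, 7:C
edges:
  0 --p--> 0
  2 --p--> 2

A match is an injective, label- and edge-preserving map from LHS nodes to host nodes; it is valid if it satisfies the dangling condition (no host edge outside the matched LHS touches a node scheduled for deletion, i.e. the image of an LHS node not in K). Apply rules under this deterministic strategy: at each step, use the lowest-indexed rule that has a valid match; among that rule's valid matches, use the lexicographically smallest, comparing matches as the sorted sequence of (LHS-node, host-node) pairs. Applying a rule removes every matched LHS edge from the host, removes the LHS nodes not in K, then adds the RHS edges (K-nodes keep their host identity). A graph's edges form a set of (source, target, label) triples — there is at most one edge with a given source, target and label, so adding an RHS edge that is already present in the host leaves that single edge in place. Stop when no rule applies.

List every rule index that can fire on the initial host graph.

Answer: [R2]

Steps:
R0: no valid match — LHS pattern not found
R1: no valid match — LHS pattern not found
R2: 12 valid matches — {0↦0, 1↦1}, {0↦0, 1↦3}, {0↦0, 1↦4} (+9 more)
R3: no valid match — LHS pattern not found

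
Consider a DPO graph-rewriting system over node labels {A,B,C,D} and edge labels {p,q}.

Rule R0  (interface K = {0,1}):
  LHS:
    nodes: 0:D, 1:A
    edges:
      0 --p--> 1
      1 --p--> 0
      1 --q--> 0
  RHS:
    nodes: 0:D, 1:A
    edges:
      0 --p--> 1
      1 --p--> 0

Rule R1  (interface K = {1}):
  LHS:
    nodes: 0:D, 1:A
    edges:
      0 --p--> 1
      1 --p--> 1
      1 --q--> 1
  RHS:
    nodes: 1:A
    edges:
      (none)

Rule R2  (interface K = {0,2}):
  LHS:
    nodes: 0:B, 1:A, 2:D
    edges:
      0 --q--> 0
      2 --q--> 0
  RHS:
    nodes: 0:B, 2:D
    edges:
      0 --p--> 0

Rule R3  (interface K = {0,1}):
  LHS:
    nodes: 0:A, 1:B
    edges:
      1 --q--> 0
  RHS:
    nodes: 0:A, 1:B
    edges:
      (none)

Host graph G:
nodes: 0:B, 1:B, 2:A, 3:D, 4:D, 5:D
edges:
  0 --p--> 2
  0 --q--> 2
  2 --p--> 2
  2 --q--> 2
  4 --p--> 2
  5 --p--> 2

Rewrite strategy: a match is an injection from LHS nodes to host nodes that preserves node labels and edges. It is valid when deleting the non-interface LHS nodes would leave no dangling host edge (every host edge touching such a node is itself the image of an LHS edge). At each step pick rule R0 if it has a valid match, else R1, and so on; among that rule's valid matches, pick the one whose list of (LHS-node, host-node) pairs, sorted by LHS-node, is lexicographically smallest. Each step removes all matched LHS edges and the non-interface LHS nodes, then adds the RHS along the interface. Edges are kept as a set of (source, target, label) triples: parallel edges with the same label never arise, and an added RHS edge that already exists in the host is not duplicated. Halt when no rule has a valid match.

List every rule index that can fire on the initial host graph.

Answer: [R1,R3]

Derivation:
R0: no valid match — LHS pattern not found
R1: 2 valid matches — {0↦4, 1↦2}, {0↦5, 1↦2}
R2: no valid match — LHS pattern not found
R3: 1 valid match — {0↦2, 1↦0}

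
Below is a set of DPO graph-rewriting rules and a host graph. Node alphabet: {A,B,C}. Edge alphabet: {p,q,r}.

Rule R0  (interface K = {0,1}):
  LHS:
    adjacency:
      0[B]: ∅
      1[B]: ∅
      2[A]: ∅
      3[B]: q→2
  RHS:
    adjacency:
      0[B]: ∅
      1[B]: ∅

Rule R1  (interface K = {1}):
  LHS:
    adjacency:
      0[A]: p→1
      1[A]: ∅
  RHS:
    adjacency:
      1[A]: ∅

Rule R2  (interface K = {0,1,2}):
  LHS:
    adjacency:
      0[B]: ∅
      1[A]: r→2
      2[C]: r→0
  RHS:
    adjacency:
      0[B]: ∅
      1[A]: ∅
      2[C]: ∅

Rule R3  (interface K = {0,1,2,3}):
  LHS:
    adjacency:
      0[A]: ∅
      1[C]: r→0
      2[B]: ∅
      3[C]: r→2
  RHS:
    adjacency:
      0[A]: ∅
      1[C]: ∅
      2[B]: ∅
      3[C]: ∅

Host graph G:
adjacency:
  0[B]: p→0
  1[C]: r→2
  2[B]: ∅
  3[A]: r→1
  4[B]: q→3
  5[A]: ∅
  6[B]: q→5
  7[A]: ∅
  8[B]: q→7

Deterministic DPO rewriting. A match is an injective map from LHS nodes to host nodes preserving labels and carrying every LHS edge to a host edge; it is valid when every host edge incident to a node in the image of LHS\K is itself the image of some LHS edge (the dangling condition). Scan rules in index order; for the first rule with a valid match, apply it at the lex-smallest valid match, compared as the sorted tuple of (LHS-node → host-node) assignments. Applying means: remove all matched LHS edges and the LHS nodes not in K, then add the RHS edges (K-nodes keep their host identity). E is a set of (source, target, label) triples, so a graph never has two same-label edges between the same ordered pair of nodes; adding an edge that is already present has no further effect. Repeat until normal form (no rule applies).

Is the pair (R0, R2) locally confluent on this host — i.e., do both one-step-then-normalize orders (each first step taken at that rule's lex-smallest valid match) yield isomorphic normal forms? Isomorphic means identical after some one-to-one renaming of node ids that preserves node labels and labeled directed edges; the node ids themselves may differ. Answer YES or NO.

branch R0-first: apply at {0↦0, 1↦2, 2↦5, 3↦6} → |E|=5, then 3 more step(s) → NF |V|=3 |E|=1 V={0:B, 1:C, 2:B} E=0-p->0
branch R2-first: apply at {0↦2, 1↦3, 2↦1} → |E|=4, then 3 more step(s) → NF |V|=3 |E|=1 V={0:B, 1:C, 2:B} E=0-p->0
graphs isomorphic (equal up to label-preserving node renaming)

Answer: YES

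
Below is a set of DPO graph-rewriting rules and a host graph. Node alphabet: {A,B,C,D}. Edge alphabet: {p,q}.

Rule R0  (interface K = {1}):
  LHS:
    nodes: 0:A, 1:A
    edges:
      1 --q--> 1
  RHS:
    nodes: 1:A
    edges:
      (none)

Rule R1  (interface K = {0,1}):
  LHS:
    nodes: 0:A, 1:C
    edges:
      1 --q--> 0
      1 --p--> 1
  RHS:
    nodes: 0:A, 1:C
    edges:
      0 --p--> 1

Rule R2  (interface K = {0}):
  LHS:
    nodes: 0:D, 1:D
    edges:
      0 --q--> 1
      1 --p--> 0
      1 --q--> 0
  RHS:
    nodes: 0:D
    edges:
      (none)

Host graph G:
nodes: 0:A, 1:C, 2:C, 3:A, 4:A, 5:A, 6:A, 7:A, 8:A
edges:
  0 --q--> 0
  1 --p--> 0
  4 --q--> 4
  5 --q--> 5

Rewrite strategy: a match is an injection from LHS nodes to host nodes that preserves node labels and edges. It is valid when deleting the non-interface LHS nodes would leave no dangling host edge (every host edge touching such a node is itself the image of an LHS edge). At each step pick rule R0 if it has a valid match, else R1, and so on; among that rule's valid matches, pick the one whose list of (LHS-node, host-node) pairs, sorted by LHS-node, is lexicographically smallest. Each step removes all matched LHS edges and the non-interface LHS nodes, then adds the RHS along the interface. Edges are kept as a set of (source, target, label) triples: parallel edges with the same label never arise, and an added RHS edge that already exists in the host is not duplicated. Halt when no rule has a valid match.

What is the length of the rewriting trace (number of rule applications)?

initial: |V|=9 |E|=4  E = 0-q->0 1-p->0 4-q->4 5-q->5
step 1: apply R0 at {0↦3, 1↦0}  → |V|=8 |E|=3  E = 1-p->0 4-q->4 5-q->5
step 2: apply R0 at {0↦6, 1↦4}  → |V|=7 |E|=2  E = 1-p->0 5-q->5
step 3: apply R0 at {0↦4, 1↦5}  → |V|=6 |E|=1  E = 1-p->0
halt: no rule applies after step 3

Answer: 3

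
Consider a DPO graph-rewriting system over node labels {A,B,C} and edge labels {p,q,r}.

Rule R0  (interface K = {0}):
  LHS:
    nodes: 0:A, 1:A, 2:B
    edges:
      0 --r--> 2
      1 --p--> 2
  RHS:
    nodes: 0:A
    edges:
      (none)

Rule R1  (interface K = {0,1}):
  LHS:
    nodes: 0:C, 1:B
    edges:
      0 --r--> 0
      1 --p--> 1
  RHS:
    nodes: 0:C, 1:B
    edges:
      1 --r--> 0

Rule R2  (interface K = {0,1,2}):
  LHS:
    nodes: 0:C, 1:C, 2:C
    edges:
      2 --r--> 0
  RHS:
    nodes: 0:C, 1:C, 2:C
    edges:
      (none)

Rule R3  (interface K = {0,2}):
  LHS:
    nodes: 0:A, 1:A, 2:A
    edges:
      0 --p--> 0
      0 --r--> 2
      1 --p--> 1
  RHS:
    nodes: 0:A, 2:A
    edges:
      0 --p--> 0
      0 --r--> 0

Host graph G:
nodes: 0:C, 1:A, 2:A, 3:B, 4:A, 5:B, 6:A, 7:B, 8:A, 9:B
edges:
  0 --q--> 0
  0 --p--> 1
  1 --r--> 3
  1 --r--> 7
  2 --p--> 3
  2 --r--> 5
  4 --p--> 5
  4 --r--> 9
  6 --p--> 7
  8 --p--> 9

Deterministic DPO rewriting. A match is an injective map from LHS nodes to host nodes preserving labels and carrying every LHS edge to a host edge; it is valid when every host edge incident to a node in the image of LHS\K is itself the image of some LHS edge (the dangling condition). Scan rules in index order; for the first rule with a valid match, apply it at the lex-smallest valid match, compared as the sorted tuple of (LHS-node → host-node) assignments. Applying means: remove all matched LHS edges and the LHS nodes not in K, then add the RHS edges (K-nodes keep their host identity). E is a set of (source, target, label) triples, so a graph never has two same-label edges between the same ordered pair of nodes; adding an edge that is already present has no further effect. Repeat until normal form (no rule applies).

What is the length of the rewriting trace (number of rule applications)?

[0] host  ⇒  10 nodes, 10 edges  {0-q->0 0-p->1 1-r->3 1-r->7 2-p->3 2-r->5 4-p->5 4-r->9 6-p->7 8-p->9}
[1] R0 @ {0↦1, 1↦6, 2↦7}  ⇒  8 nodes, 8 edges  {0-q->0 0-p->1 1-r->3 2-p->3 2-r->5 4-p->5 4-r->9 8-p->9}
[2] R0 @ {0↦4, 1↦8, 2↦9}  ⇒  6 nodes, 6 edges  {0-q->0 0-p->1 1-r->3 2-p->3 2-r->5 4-p->5}
[3] R0 @ {0↦2, 1↦4, 2↦5}  ⇒  4 nodes, 4 edges  {0-q->0 0-p->1 1-r->3 2-p->3}
[4] R0 @ {0↦1, 1↦2, 2↦3}  ⇒  2 nodes, 2 edges  {0-q->0 0-p->1}
final graph: no rule applies after step 4

Answer: 4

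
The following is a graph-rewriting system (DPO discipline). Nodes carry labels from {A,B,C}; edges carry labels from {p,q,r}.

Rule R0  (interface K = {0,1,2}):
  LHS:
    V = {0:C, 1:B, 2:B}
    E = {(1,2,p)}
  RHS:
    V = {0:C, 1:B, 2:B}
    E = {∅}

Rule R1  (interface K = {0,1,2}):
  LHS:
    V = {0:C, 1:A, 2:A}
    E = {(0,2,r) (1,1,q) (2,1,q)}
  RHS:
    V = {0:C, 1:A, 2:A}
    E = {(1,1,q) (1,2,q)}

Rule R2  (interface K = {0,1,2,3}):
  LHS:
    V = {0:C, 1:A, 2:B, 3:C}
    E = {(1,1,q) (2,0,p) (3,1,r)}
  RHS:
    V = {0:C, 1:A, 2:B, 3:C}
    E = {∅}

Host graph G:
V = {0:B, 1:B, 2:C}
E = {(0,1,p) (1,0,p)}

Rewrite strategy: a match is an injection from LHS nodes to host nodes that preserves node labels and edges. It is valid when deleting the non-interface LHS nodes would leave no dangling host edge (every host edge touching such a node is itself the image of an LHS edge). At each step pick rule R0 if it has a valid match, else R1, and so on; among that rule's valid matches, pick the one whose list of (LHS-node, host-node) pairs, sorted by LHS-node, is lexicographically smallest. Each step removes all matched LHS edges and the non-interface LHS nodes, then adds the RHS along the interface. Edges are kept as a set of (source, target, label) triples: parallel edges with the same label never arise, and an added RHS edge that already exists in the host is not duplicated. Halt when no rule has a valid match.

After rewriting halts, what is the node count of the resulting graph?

start.  V:3 E:2  edges: 0-p->1 1-p->0
1. fire R0 via {0↦2, 1↦0, 2↦1}  →  V:3 E:1  edges: 1-p->0
2. fire R0 via {0↦2, 1↦1, 2↦0}  →  V:3 E:0  edges: ∅
normal form: no rule applies after step 2
NF nodes: {0:B, 1:B, 2:C}

Answer: 3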